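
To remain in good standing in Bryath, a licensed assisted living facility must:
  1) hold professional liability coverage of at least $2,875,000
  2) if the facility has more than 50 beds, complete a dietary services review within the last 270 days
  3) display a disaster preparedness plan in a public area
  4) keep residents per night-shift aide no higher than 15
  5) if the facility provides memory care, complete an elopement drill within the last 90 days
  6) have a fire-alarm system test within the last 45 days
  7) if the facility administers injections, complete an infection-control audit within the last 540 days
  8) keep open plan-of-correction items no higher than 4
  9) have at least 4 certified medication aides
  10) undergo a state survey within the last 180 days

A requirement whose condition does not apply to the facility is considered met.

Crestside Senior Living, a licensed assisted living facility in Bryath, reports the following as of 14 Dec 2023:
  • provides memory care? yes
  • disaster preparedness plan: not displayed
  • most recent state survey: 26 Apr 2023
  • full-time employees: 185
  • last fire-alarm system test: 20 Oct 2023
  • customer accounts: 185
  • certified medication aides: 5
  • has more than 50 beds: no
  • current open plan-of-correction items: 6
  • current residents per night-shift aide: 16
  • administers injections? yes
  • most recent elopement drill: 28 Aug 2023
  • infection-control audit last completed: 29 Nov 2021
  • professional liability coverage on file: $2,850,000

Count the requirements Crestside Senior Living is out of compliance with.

8

1. professional liability coverage $2,850,000 < $2,875,000 → not met
2. condition 'has more than 50 beds' does not hold → requirement n/a → met
3. disaster preparedness plan absent → not met
4. residents per night-shift aide 16 > 15 → not met
5. condition 'provides memory care' holds; elopement drill 108 days ago vs limit 90 → not met
6. fire-alarm system test 55 days ago vs limit 45 → not met
7. condition 'administers injections' holds; infection-control audit 745 days ago vs limit 540 → not met
8. open plan-of-correction items 6 > 4 → not met
9. certified medication aides 5 ≥ 4 → met
10. state survey 232 days ago vs limit 180 → not met
Not met: 8 of 10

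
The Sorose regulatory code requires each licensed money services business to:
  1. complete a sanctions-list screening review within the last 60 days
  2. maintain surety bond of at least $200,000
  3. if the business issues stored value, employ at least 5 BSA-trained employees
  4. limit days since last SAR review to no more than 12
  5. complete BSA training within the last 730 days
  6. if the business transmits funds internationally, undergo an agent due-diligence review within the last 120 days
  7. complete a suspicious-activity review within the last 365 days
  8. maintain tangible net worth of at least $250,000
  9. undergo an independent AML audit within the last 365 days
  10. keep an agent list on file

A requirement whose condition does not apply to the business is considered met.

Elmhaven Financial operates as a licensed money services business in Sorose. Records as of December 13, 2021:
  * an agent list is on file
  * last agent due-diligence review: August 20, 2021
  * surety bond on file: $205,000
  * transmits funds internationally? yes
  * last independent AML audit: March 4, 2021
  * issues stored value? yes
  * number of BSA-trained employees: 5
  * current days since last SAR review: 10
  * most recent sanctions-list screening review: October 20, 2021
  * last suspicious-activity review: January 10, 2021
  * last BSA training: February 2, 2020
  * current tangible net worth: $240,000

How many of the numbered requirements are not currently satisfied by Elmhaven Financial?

1

1. sanctions-list screening review 54 days ago vs limit 60 → met
2. surety bond $205,000 ≥ $200,000 → met
3. condition 'issues stored value' holds; BSA-trained employees 5 ≥ 5 → met
4. days since last SAR review 10 ≤ 12 → met
5. BSA training 680 days ago vs limit 730 → met
6. condition 'transmits funds internationally' holds; agent due-diligence review 115 days ago vs limit 120 → met
7. suspicious-activity review 337 days ago vs limit 365 → met
8. tangible net worth $240,000 < $250,000 → not met
9. independent AML audit 284 days ago vs limit 365 → met
10. agent list present → met
Not met: 1 of 10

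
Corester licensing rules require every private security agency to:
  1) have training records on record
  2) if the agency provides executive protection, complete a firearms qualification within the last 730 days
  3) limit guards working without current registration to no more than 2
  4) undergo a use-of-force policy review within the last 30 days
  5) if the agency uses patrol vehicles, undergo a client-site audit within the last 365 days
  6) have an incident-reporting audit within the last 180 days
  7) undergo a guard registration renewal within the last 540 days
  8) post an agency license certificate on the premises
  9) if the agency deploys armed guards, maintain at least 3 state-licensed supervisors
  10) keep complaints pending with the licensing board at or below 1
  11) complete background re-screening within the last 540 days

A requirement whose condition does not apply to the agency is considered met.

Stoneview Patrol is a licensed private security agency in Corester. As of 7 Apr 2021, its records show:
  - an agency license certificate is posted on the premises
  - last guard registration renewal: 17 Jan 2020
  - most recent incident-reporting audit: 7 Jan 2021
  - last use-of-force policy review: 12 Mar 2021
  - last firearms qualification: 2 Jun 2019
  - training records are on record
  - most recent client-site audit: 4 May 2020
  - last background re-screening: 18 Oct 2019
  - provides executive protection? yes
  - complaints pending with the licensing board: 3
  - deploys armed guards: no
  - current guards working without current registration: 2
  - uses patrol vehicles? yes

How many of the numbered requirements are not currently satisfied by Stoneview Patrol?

1. training records present → met
2. condition 'provides executive protection' holds; firearms qualification 675 days ago vs limit 730 → met
3. guards working without current registration 2 ≤ 2 → met
4. use-of-force policy review 26 days ago vs limit 30 → met
5. condition 'uses patrol vehicles' holds; client-site audit 338 days ago vs limit 365 → met
6. incident-reporting audit 90 days ago vs limit 180 → met
7. guard registration renewal 446 days ago vs limit 540 → met
8. agency license certificate present → met
9. condition 'deploys armed guards' does not hold → requirement n/a → met
10. complaints pending with the licensing board 3 > 1 → not met
11. background re-screening 537 days ago vs limit 540 → met
Not met: 1 of 11

1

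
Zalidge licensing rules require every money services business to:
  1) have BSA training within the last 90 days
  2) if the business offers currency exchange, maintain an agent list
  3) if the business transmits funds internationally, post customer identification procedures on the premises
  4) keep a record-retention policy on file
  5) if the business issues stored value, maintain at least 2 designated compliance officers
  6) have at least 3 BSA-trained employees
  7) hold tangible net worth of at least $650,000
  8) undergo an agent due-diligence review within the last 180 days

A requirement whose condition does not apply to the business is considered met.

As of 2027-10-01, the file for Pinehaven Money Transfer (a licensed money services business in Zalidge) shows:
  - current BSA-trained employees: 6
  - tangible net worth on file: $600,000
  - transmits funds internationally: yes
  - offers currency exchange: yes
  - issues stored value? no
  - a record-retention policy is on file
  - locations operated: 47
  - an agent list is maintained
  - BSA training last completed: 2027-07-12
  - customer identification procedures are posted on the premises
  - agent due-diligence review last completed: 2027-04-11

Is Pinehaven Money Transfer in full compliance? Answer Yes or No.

No

1. BSA training 81 days ago vs limit 90 → met
2. condition 'offers currency exchange' holds; agent list present → met
3. condition 'transmits funds internationally' holds; customer identification procedures present → met
4. record-retention policy present → met
5. condition 'issues stored value' does not hold → requirement n/a → met
6. BSA-trained employees 6 ≥ 3 → met
7. tangible net worth $600,000 < $650,000 → not met
8. agent due-diligence review 173 days ago vs limit 180 → met
Not met: 7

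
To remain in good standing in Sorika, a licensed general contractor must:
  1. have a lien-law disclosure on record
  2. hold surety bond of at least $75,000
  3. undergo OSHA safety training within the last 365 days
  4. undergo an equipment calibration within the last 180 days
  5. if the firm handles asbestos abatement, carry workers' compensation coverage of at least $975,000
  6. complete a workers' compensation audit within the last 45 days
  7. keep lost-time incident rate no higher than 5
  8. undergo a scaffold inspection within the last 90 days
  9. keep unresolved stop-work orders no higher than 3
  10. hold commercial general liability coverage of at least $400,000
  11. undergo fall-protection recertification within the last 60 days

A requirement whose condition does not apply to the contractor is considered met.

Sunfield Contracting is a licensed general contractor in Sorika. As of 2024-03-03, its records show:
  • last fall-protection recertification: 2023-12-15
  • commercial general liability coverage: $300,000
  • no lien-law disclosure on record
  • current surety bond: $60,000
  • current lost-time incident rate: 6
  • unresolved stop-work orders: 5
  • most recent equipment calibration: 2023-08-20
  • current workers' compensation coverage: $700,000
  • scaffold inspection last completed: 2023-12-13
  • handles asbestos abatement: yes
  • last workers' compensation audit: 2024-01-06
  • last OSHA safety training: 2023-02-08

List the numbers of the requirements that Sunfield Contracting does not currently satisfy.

1. lien-law disclosure absent → not met
2. surety bond $60,000 < $75,000 → not met
3. OSHA safety training 389 days ago vs limit 365 → not met
4. equipment calibration 196 days ago vs limit 180 → not met
5. condition 'handles asbestos abatement' holds; workers' compensation coverage $700,000 < $975,000 → not met
6. workers' compensation audit 57 days ago vs limit 45 → not met
7. lost-time incident rate 6 > 5 → not met
8. scaffold inspection 81 days ago vs limit 90 → met
9. unresolved stop-work orders 5 > 3 → not met
10. commercial general liability coverage $300,000 < $400,000 → not met
11. fall-protection recertification 79 days ago vs limit 60 → not met
Not met: 1, 2, 3, 4, 5, 6, 7, 9, 10, 11

1, 2, 3, 4, 5, 6, 7, 9, 10, 11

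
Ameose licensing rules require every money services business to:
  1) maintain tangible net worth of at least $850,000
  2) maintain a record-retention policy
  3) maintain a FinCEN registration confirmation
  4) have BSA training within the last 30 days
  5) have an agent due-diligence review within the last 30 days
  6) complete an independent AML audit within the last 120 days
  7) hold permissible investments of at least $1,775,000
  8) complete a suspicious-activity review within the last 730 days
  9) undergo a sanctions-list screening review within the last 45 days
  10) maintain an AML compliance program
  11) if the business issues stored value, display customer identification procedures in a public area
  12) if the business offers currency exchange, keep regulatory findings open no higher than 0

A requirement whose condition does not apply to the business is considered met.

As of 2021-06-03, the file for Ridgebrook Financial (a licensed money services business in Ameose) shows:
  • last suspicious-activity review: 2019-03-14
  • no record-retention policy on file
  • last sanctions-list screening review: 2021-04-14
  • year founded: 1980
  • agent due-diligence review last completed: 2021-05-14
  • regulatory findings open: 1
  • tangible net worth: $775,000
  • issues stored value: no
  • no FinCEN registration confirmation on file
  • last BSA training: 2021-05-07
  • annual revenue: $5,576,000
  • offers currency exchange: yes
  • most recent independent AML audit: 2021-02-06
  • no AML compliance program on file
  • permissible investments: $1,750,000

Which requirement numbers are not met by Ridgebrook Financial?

1. tangible net worth $775,000 < $850,000 → not met
2. record-retention policy absent → not met
3. FinCEN registration confirmation absent → not met
4. BSA training 27 days ago vs limit 30 → met
5. agent due-diligence review 20 days ago vs limit 30 → met
6. independent AML audit 117 days ago vs limit 120 → met
7. permissible investments $1,750,000 < $1,775,000 → not met
8. suspicious-activity review 812 days ago vs limit 730 → not met
9. sanctions-list screening review 50 days ago vs limit 45 → not met
10. AML compliance program absent → not met
11. condition 'issues stored value' does not hold → requirement n/a → met
12. condition 'offers currency exchange' holds; regulatory findings open 1 > 0 → not met
Not met: 1, 2, 3, 7, 8, 9, 10, 12

1, 2, 3, 7, 8, 9, 10, 12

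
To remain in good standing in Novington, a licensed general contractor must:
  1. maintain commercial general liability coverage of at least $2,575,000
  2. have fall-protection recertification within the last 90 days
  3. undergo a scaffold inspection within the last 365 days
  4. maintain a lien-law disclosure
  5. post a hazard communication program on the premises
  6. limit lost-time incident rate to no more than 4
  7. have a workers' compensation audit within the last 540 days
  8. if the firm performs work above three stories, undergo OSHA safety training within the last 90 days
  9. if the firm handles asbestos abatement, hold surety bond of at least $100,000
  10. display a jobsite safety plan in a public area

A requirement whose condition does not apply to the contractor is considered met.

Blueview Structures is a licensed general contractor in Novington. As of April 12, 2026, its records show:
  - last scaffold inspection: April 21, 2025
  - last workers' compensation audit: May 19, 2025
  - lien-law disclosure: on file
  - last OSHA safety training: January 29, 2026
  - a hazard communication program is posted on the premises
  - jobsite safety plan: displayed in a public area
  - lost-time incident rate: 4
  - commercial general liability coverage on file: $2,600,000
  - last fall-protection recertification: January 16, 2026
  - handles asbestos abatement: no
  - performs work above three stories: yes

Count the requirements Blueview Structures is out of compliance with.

0

1. commercial general liability coverage $2,600,000 ≥ $2,575,000 → met
2. fall-protection recertification 86 days ago vs limit 90 → met
3. scaffold inspection 356 days ago vs limit 365 → met
4. lien-law disclosure present → met
5. hazard communication program present → met
6. lost-time incident rate 4 ≤ 4 → met
7. workers' compensation audit 328 days ago vs limit 540 → met
8. condition 'performs work above three stories' holds; OSHA safety training 73 days ago vs limit 90 → met
9. condition 'handles asbestos abatement' does not hold → requirement n/a → met
10. jobsite safety plan present → met
Not met: 0 of 10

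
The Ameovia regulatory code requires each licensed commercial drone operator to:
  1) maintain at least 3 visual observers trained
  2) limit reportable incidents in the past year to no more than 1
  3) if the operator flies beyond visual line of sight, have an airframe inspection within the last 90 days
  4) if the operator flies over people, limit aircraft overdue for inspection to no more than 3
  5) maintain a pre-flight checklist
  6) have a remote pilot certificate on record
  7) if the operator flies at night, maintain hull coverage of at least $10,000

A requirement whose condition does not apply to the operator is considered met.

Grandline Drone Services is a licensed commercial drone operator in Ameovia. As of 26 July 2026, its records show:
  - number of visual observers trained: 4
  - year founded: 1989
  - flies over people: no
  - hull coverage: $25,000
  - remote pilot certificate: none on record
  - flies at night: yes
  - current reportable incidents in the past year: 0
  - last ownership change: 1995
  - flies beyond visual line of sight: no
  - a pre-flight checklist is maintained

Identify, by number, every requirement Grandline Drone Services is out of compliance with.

6

1. visual observers trained 4 ≥ 3 → met
2. reportable incidents in the past year 0 ≤ 1 → met
3. condition 'flies beyond visual line of sight' does not hold → requirement n/a → met
4. condition 'flies over people' does not hold → requirement n/a → met
5. pre-flight checklist present → met
6. remote pilot certificate absent → not met
7. condition 'flies at night' holds; hull coverage $25,000 ≥ $10,000 → met
Not met: 6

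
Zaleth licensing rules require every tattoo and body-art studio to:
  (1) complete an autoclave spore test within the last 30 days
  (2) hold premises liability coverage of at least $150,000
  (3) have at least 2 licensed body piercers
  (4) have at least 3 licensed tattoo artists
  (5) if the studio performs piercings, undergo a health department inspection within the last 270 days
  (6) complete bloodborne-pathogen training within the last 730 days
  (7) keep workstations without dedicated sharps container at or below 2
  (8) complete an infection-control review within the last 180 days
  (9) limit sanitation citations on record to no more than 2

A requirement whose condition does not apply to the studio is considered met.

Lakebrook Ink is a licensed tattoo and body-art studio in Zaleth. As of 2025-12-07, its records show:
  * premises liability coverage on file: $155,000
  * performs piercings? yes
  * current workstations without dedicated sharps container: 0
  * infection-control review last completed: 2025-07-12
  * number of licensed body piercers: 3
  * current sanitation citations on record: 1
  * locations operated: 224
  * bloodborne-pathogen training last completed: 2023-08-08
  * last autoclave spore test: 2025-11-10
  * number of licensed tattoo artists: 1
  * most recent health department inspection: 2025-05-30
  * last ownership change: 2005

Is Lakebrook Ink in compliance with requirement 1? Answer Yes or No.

1. autoclave spore test 27 days ago vs limit 30 → met

Yes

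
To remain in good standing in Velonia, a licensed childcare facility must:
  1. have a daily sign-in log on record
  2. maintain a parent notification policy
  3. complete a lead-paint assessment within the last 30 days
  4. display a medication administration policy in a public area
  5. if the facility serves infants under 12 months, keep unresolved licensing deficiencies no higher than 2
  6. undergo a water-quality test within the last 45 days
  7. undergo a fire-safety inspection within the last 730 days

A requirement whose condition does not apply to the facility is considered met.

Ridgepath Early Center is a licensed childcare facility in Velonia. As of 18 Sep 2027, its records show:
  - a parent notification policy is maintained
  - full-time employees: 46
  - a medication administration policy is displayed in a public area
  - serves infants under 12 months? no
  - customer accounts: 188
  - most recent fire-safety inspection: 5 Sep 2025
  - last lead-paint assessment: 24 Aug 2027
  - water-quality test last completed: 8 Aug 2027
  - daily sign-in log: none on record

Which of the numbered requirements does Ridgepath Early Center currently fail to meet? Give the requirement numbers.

1. daily sign-in log absent → not met
2. parent notification policy present → met
3. lead-paint assessment 25 days ago vs limit 30 → met
4. medication administration policy present → met
5. condition 'serves infants under 12 months' does not hold → requirement n/a → met
6. water-quality test 41 days ago vs limit 45 → met
7. fire-safety inspection 743 days ago vs limit 730 → not met
Not met: 1, 7

1, 7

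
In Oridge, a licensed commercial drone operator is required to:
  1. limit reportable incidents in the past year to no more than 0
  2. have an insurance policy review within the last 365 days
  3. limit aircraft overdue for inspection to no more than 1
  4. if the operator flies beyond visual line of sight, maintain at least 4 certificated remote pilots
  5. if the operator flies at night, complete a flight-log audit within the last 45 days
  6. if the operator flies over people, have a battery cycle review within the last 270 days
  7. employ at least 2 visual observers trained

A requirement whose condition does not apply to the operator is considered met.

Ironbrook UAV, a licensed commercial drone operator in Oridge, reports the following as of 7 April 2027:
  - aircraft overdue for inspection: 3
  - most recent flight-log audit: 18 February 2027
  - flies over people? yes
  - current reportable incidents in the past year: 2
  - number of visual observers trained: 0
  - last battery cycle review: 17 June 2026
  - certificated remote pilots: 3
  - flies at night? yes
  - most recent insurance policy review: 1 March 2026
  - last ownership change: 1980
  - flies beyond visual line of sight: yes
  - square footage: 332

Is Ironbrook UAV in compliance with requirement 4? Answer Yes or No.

No

4. condition 'flies beyond visual line of sight' holds; certificated remote pilots 3 < 4 → not met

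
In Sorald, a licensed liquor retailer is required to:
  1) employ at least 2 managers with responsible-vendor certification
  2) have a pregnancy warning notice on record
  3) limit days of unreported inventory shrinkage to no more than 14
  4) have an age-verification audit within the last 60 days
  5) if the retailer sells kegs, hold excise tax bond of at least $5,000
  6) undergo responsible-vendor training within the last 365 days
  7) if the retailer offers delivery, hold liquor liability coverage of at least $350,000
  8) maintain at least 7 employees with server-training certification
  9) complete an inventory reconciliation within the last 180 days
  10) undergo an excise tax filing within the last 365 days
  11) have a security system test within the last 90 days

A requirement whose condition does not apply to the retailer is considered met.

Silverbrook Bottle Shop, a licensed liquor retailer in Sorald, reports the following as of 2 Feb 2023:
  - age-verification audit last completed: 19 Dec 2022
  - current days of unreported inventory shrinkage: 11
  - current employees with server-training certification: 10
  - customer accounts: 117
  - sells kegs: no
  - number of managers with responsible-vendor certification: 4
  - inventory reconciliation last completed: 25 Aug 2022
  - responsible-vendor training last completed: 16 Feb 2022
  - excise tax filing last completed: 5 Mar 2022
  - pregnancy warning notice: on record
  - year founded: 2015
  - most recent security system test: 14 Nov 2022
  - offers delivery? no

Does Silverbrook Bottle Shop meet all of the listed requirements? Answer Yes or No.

1. managers with responsible-vendor certification 4 ≥ 2 → met
2. pregnancy warning notice present → met
3. days of unreported inventory shrinkage 11 ≤ 14 → met
4. age-verification audit 45 days ago vs limit 60 → met
5. condition 'sells kegs' does not hold → requirement n/a → met
6. responsible-vendor training 351 days ago vs limit 365 → met
7. condition 'offers delivery' does not hold → requirement n/a → met
8. employees with server-training certification 10 ≥ 7 → met
9. inventory reconciliation 161 days ago vs limit 180 → met
10. excise tax filing 334 days ago vs limit 365 → met
11. security system test 80 days ago vs limit 90 → met
All met.

Yes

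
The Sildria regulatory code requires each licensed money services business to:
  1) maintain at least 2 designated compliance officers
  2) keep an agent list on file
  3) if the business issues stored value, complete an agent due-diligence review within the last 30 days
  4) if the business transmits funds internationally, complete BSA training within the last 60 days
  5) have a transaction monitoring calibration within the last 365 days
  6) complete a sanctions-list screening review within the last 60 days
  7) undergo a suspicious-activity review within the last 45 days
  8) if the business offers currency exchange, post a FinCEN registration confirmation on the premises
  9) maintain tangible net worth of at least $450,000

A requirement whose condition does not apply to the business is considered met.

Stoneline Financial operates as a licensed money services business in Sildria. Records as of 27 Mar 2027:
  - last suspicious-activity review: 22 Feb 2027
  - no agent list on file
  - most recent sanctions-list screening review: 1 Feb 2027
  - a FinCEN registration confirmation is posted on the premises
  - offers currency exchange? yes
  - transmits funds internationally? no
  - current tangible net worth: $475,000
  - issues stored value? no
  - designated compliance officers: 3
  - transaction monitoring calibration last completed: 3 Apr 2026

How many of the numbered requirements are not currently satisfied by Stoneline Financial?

1

1. designated compliance officers 3 ≥ 2 → met
2. agent list absent → not met
3. condition 'issues stored value' does not hold → requirement n/a → met
4. condition 'transmits funds internationally' does not hold → requirement n/a → met
5. transaction monitoring calibration 358 days ago vs limit 365 → met
6. sanctions-list screening review 54 days ago vs limit 60 → met
7. suspicious-activity review 33 days ago vs limit 45 → met
8. condition 'offers currency exchange' holds; FinCEN registration confirmation present → met
9. tangible net worth $475,000 ≥ $450,000 → met
Not met: 1 of 9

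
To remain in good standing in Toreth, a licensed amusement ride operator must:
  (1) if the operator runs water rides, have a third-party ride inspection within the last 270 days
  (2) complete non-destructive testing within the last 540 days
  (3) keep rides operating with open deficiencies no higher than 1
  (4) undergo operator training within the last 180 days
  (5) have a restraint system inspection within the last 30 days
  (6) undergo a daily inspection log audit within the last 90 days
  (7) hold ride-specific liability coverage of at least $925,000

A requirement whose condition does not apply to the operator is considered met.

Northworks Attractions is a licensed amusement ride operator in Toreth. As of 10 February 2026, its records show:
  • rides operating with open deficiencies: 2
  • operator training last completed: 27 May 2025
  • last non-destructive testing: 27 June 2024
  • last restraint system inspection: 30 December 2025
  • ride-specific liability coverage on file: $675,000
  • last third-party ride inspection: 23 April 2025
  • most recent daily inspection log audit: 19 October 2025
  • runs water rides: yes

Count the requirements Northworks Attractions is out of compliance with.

7

1. condition 'runs water rides' holds; third-party ride inspection 293 days ago vs limit 270 → not met
2. non-destructive testing 593 days ago vs limit 540 → not met
3. rides operating with open deficiencies 2 > 1 → not met
4. operator training 259 days ago vs limit 180 → not met
5. restraint system inspection 42 days ago vs limit 30 → not met
6. daily inspection log audit 114 days ago vs limit 90 → not met
7. ride-specific liability coverage $675,000 < $925,000 → not met
Not met: 7 of 7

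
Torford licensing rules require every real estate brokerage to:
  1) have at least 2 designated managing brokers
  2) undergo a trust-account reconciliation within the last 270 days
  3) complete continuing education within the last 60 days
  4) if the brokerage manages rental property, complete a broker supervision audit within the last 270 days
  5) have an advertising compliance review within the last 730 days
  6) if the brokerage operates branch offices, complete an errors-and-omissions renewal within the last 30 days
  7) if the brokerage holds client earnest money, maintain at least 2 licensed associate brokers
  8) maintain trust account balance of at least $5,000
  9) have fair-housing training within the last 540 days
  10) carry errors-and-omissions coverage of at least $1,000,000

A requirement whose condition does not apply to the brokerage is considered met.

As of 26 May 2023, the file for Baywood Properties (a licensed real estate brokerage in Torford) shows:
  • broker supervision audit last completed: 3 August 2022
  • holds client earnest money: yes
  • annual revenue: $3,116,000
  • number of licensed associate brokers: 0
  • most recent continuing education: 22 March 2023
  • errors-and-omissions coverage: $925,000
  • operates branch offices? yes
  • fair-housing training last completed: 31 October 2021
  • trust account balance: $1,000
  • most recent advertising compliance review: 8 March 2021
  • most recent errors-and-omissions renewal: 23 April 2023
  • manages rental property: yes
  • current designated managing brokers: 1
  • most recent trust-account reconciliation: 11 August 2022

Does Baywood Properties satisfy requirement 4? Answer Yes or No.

4. condition 'manages rental property' holds; broker supervision audit 296 days ago vs limit 270 → not met

No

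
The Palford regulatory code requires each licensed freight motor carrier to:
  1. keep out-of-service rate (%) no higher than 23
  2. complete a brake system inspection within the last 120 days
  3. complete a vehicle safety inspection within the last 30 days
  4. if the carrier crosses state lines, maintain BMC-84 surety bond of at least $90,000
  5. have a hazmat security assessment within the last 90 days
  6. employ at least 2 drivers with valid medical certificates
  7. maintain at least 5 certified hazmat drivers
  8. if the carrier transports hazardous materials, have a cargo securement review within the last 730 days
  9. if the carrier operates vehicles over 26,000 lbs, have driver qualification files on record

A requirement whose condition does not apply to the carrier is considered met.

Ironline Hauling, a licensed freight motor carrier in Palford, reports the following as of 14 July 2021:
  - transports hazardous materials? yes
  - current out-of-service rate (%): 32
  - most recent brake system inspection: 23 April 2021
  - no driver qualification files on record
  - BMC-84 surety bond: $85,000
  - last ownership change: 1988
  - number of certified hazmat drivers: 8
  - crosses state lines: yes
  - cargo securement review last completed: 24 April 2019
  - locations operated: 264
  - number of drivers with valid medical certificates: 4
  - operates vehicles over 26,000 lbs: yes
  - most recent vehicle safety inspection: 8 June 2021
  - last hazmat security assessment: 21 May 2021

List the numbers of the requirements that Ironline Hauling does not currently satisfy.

1, 3, 4, 8, 9

1. out-of-service rate (%) 32 > 23 → not met
2. brake system inspection 82 days ago vs limit 120 → met
3. vehicle safety inspection 36 days ago vs limit 30 → not met
4. condition 'crosses state lines' holds; BMC-84 surety bond $85,000 < $90,000 → not met
5. hazmat security assessment 54 days ago vs limit 90 → met
6. drivers with valid medical certificates 4 ≥ 2 → met
7. certified hazmat drivers 8 ≥ 5 → met
8. condition 'transports hazardous materials' holds; cargo securement review 812 days ago vs limit 730 → not met
9. condition 'operates vehicles over 26,000 lbs' holds; driver qualification files absent → not met
Not met: 1, 3, 4, 8, 9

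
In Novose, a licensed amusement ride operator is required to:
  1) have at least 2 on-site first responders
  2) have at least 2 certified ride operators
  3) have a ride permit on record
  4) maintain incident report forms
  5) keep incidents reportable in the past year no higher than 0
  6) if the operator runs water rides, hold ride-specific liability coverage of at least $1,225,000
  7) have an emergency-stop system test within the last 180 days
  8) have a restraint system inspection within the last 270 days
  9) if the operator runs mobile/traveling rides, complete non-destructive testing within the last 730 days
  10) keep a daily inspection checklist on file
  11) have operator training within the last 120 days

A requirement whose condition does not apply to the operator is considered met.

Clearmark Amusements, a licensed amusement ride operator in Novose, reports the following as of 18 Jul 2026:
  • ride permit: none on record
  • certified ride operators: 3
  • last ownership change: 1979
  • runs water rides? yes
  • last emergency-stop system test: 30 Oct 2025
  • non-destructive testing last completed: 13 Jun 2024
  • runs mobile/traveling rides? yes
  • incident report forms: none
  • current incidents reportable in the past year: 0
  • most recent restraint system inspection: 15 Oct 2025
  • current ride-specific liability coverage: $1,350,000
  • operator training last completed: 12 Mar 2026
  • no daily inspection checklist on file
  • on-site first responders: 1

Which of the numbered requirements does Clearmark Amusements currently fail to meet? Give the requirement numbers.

1. on-site first responders 1 < 2 → not met
2. certified ride operators 3 ≥ 2 → met
3. ride permit absent → not met
4. incident report forms absent → not met
5. incidents reportable in the past year 0 ≤ 0 → met
6. condition 'runs water rides' holds; ride-specific liability coverage $1,350,000 ≥ $1,225,000 → met
7. emergency-stop system test 261 days ago vs limit 180 → not met
8. restraint system inspection 276 days ago vs limit 270 → not met
9. condition 'runs mobile/traveling rides' holds; non-destructive testing 765 days ago vs limit 730 → not met
10. daily inspection checklist absent → not met
11. operator training 128 days ago vs limit 120 → not met
Not met: 1, 3, 4, 7, 8, 9, 10, 11

1, 3, 4, 7, 8, 9, 10, 11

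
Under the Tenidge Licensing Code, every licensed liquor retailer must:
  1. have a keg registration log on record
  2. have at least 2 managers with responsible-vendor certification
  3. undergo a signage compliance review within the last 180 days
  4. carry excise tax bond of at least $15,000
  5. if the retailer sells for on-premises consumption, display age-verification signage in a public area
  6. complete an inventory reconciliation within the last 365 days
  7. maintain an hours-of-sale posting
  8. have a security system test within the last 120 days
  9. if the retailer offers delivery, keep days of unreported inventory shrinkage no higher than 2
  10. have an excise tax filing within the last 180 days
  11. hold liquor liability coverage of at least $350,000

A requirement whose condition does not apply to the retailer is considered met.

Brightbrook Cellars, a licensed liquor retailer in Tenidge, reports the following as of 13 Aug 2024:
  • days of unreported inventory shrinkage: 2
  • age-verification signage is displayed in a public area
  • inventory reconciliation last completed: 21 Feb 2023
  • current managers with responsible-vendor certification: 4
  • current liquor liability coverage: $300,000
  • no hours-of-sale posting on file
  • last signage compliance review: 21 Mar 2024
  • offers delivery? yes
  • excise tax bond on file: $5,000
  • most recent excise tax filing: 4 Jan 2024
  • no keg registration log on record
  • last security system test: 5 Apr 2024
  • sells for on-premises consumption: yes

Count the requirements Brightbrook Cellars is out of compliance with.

7

1. keg registration log absent → not met
2. managers with responsible-vendor certification 4 ≥ 2 → met
3. signage compliance review 145 days ago vs limit 180 → met
4. excise tax bond $5,000 < $15,000 → not met
5. condition 'sells for on-premises consumption' holds; age-verification signage present → met
6. inventory reconciliation 539 days ago vs limit 365 → not met
7. hours-of-sale posting absent → not met
8. security system test 130 days ago vs limit 120 → not met
9. condition 'offers delivery' holds; days of unreported inventory shrinkage 2 ≤ 2 → met
10. excise tax filing 222 days ago vs limit 180 → not met
11. liquor liability coverage $300,000 < $350,000 → not met
Not met: 7 of 11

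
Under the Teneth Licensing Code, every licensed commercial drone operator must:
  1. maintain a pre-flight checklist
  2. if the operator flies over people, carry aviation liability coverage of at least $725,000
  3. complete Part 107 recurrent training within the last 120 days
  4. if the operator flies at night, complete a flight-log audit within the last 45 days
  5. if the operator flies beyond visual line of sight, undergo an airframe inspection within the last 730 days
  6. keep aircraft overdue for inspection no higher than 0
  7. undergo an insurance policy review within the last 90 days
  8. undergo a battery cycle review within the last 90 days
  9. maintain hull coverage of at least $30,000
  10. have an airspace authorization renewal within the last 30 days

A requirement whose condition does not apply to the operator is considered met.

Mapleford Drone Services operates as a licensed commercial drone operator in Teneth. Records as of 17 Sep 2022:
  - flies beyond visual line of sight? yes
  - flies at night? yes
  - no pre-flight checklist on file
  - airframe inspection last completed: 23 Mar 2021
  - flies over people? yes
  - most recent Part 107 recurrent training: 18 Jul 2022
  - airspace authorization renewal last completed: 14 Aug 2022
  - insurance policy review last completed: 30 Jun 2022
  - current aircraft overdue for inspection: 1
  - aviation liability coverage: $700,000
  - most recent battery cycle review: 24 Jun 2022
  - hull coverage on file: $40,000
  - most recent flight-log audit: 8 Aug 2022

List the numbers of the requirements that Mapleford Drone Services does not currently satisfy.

1. pre-flight checklist absent → not met
2. condition 'flies over people' holds; aviation liability coverage $700,000 < $725,000 → not met
3. Part 107 recurrent training 61 days ago vs limit 120 → met
4. condition 'flies at night' holds; flight-log audit 40 days ago vs limit 45 → met
5. condition 'flies beyond visual line of sight' holds; airframe inspection 543 days ago vs limit 730 → met
6. aircraft overdue for inspection 1 > 0 → not met
7. insurance policy review 79 days ago vs limit 90 → met
8. battery cycle review 85 days ago vs limit 90 → met
9. hull coverage $40,000 ≥ $30,000 → met
10. airspace authorization renewal 34 days ago vs limit 30 → not met
Not met: 1, 2, 6, 10

1, 2, 6, 10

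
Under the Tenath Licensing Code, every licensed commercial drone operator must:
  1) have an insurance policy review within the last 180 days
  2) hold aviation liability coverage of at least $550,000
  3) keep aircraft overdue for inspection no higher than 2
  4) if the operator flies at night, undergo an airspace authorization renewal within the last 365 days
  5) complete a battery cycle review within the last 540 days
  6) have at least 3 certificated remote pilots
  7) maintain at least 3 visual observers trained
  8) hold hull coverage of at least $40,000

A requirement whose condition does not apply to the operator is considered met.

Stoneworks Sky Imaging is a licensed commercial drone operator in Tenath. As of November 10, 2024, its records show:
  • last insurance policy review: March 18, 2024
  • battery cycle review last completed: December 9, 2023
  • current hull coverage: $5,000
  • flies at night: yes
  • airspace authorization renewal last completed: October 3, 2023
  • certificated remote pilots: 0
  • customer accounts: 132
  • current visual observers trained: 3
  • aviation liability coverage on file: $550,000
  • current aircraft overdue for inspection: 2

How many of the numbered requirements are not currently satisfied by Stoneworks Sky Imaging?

4

1. insurance policy review 237 days ago vs limit 180 → not met
2. aviation liability coverage $550,000 ≥ $550,000 → met
3. aircraft overdue for inspection 2 ≤ 2 → met
4. condition 'flies at night' holds; airspace authorization renewal 404 days ago vs limit 365 → not met
5. battery cycle review 337 days ago vs limit 540 → met
6. certificated remote pilots 0 < 3 → not met
7. visual observers trained 3 ≥ 3 → met
8. hull coverage $5,000 < $40,000 → not met
Not met: 4 of 8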